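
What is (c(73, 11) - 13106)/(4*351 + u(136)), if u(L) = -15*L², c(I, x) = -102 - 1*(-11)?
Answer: 4399/92012 ≈ 0.047809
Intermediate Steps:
c(I, x) = -91 (c(I, x) = -102 + 11 = -91)
(c(73, 11) - 13106)/(4*351 + u(136)) = (-91 - 13106)/(4*351 - 15*136²) = -13197/(1404 - 15*18496) = -13197/(1404 - 277440) = -13197/(-276036) = -13197*(-1/276036) = 4399/92012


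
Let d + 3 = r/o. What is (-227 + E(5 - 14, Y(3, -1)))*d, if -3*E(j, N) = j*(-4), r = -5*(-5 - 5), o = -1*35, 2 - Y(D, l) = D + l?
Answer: 7409/7 ≈ 1058.4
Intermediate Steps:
Y(D, l) = 2 - D - l (Y(D, l) = 2 - (D + l) = 2 + (-D - l) = 2 - D - l)
o = -35
r = 50 (r = -5*(-10) = 50)
E(j, N) = 4*j/3 (E(j, N) = -j*(-4)/3 = -(-4)*j/3 = 4*j/3)
d = -31/7 (d = -3 + 50/(-35) = -3 + 50*(-1/35) = -3 - 10/7 = -31/7 ≈ -4.4286)
(-227 + E(5 - 14, Y(3, -1)))*d = (-227 + 4*(5 - 14)/3)*(-31/7) = (-227 + (4/3)*(-9))*(-31/7) = (-227 - 12)*(-31/7) = -239*(-31/7) = 7409/7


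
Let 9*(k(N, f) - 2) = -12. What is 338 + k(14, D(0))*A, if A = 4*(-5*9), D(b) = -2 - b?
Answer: 218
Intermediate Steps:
k(N, f) = ⅔ (k(N, f) = 2 + (⅑)*(-12) = 2 - 4/3 = ⅔)
A = -180 (A = 4*(-45) = -180)
338 + k(14, D(0))*A = 338 + (⅔)*(-180) = 338 - 120 = 218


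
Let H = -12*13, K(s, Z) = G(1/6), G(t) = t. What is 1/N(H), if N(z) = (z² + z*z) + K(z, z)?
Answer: 6/292033 ≈ 2.0546e-5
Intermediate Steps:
K(s, Z) = ⅙ (K(s, Z) = 1/6 = 1*(⅙) = ⅙)
H = -156
N(z) = ⅙ + 2*z² (N(z) = (z² + z*z) + ⅙ = (z² + z²) + ⅙ = 2*z² + ⅙ = ⅙ + 2*z²)
1/N(H) = 1/(⅙ + 2*(-156)²) = 1/(⅙ + 2*24336) = 1/(⅙ + 48672) = 1/(292033/6) = 6/292033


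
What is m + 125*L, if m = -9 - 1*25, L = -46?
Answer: -5784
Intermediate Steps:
m = -34 (m = -9 - 25 = -34)
m + 125*L = -34 + 125*(-46) = -34 - 5750 = -5784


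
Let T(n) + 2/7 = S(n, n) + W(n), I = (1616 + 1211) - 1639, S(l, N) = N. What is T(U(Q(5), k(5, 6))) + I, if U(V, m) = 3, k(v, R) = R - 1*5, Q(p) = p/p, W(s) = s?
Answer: 8356/7 ≈ 1193.7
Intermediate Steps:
Q(p) = 1
k(v, R) = -5 + R (k(v, R) = R - 5 = -5 + R)
I = 1188 (I = 2827 - 1639 = 1188)
T(n) = -2/7 + 2*n (T(n) = -2/7 + (n + n) = -2/7 + 2*n)
T(U(Q(5), k(5, 6))) + I = (-2/7 + 2*3) + 1188 = (-2/7 + 6) + 1188 = 40/7 + 1188 = 8356/7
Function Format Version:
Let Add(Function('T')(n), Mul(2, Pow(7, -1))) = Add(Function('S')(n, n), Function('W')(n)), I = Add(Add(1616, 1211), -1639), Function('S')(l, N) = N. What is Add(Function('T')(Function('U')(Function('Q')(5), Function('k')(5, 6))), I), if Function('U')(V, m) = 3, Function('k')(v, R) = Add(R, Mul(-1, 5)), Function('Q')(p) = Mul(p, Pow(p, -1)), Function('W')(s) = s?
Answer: Rational(8356, 7) ≈ 1193.7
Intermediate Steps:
Function('Q')(p) = 1
Function('k')(v, R) = Add(-5, R) (Function('k')(v, R) = Add(R, -5) = Add(-5, R))
I = 1188 (I = Add(2827, -1639) = 1188)
Function('T')(n) = Add(Rational(-2, 7), Mul(2, n)) (Function('T')(n) = Add(Rational(-2, 7), Add(n, n)) = Add(Rational(-2, 7), Mul(2, n)))
Add(Function('T')(Function('U')(Function('Q')(5), Function('k')(5, 6))), I) = Add(Add(Rational(-2, 7), Mul(2, 3)), 1188) = Add(Add(Rational(-2, 7), 6), 1188) = Add(Rational(40, 7), 1188) = Rational(8356, 7)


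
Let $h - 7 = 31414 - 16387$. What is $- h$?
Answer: $-15034$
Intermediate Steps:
$h = 15034$ ($h = 7 + \left(31414 - 16387\right) = 7 + 15027 = 15034$)
$- h = \left(-1\right) 15034 = -15034$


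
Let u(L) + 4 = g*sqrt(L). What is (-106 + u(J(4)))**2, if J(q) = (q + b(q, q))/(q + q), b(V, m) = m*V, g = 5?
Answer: 24325/2 - 550*sqrt(10) ≈ 10423.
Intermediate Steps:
b(V, m) = V*m
J(q) = (q + q**2)/(2*q) (J(q) = (q + q*q)/(q + q) = (q + q**2)/((2*q)) = (q + q**2)*(1/(2*q)) = (q + q**2)/(2*q))
u(L) = -4 + 5*sqrt(L)
(-106 + u(J(4)))**2 = (-106 + (-4 + 5*sqrt(1/2 + (1/2)*4)))**2 = (-106 + (-4 + 5*sqrt(1/2 + 2)))**2 = (-106 + (-4 + 5*sqrt(5/2)))**2 = (-106 + (-4 + 5*(sqrt(10)/2)))**2 = (-106 + (-4 + 5*sqrt(10)/2))**2 = (-110 + 5*sqrt(10)/2)**2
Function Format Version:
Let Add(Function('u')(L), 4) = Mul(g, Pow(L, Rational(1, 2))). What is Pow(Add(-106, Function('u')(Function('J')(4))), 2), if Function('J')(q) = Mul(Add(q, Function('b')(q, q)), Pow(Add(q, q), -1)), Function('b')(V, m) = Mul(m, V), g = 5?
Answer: Add(Rational(24325, 2), Mul(-550, Pow(10, Rational(1, 2)))) ≈ 10423.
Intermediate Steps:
Function('b')(V, m) = Mul(V, m)
Function('J')(q) = Mul(Rational(1, 2), Pow(q, -1), Add(q, Pow(q, 2))) (Function('J')(q) = Mul(Add(q, Mul(q, q)), Pow(Add(q, q), -1)) = Mul(Add(q, Pow(q, 2)), Pow(Mul(2, q), -1)) = Mul(Add(q, Pow(q, 2)), Mul(Rational(1, 2), Pow(q, -1))) = Mul(Rational(1, 2), Pow(q, -1), Add(q, Pow(q, 2))))
Function('u')(L) = Add(-4, Mul(5, Pow(L, Rational(1, 2))))
Pow(Add(-106, Function('u')(Function('J')(4))), 2) = Pow(Add(-106, Add(-4, Mul(5, Pow(Add(Rational(1, 2), Mul(Rational(1, 2), 4)), Rational(1, 2))))), 2) = Pow(Add(-106, Add(-4, Mul(5, Pow(Add(Rational(1, 2), 2), Rational(1, 2))))), 2) = Pow(Add(-106, Add(-4, Mul(5, Pow(Rational(5, 2), Rational(1, 2))))), 2) = Pow(Add(-106, Add(-4, Mul(5, Mul(Rational(1, 2), Pow(10, Rational(1, 2)))))), 2) = Pow(Add(-106, Add(-4, Mul(Rational(5, 2), Pow(10, Rational(1, 2))))), 2) = Pow(Add(-110, Mul(Rational(5, 2), Pow(10, Rational(1, 2)))), 2)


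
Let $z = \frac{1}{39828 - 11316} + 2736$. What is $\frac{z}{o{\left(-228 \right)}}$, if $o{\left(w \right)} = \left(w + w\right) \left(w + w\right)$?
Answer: $\frac{78008833}{5928671232} \approx 0.013158$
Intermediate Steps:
$o{\left(w \right)} = 4 w^{2}$ ($o{\left(w \right)} = 2 w 2 w = 4 w^{2}$)
$z = \frac{78008833}{28512}$ ($z = \frac{1}{28512} + 2736 = \frac{78008833}{28512} \approx 2736.0$)
$\frac{z}{o{\left(-228 \right)}} = \frac{78008833}{28512 \cdot 4 \left(-228\right)^{2}} = \frac{78008833}{28512 \cdot 4 \cdot 51984} = \frac{78008833}{28512 \cdot 207936} = \frac{78008833}{28512} \cdot \frac{1}{207936} = \frac{78008833}{5928671232}$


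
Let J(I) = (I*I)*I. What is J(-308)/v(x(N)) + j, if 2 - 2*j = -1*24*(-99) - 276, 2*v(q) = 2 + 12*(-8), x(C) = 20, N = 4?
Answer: 29168809/47 ≈ 6.2061e+5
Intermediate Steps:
J(I) = I³ (J(I) = I²*I = I³)
v(q) = -47 (v(q) = (2 + 12*(-8))/2 = (2 - 96)/2 = (½)*(-94) = -47)
j = -1049 (j = 1 - (-1*24*(-99) - 276)/2 = 1 - (-24*(-99) - 276)/2 = 1 - (2376 - 276)/2 = 1 - ½*2100 = 1 - 1050 = -1049)
J(-308)/v(x(N)) + j = (-308)³/(-47) - 1049 = -29218112*(-1/47) - 1049 = 29218112/47 - 1049 = 29168809/47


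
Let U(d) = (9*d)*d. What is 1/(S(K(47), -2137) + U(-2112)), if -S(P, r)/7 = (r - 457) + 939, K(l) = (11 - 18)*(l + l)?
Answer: 1/40156481 ≈ 2.4903e-8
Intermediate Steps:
K(l) = -14*l
S(P, r) = -3374 - 7*r (S(P, r) = -7*((r - 457) + 939) = -7*((-457 + r) + 939) = -7*(482 + r) = -3374 - 7*r)
U(d) = 9*d²
1/(S(K(47), -2137) + U(-2112)) = 1/((-3374 - 7*(-2137)) + 9*(-2112)²) = 1/((-3374 + 14959) + 9*4460544) = 1/(11585 + 40144896) = 1/40156481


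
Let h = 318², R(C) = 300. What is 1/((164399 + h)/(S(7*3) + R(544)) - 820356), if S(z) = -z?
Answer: -279/228613801 ≈ -1.2204e-6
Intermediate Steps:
h = 101124
1/((164399 + h)/(S(7*3) + R(544)) - 820356) = 1/((164399 + 101124)/(-7*3 + 300) - 820356) = 1/(265523/(-1*21 + 300) - 820356) = 1/(265523/(-21 + 300) - 820356) = 1/(265523/279 - 820356) = 1/(-228613801/279) = -279/228613801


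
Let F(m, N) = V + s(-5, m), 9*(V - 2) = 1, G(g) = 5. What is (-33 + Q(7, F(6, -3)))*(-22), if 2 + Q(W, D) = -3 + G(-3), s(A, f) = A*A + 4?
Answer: 726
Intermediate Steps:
s(A, f) = 4 + A**2 (s(A, f) = A**2 + 4 = 4 + A**2)
V = 19/9 (V = 2 + (1/9)*1 = 2 + 1/9 = 19/9 ≈ 2.1111)
F(m, N) = 280/9 (F(m, N) = 19/9 + (4 + (-5)**2) = 19/9 + (4 + 25) = 19/9 + 29 = 280/9)
Q(W, D) = 0 (Q(W, D) = -2 + (-3 + 5) = -2 + 2 = 0)
(-33 + Q(7, F(6, -3)))*(-22) = (-33 + 0)*(-22) = -33*(-22) = 726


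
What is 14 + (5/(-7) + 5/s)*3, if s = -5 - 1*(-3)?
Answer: 61/14 ≈ 4.3571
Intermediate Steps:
s = -2 (s = -5 + 3 = -2)
14 + (5/(-7) + 5/s)*3 = 14 + (5/(-7) + 5/(-2))*3 = 14 + (5*(-⅐) + 5*(-½))*3 = 14 + (-5/7 - 5/2)*3 = 14 - 45/14*3 = 14 - 135/14 = 61/14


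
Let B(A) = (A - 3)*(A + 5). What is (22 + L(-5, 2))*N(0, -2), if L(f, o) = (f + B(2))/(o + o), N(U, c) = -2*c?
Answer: 76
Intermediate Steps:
B(A) = (-3 + A)*(5 + A)
L(f, o) = (-7 + f)/(2*o) (L(f, o) = (f + (-15 + 2**2 + 2*2))/(o + o) = (f + (-15 + 4 + 4))/((2*o)) = (f - 7)*(1/(2*o)) = (-7 + f)*(1/(2*o)) = (-7 + f)/(2*o))
(22 + L(-5, 2))*N(0, -2) = (22 + (1/2)*(-7 - 5)/2)*(-2*(-2)) = (22 + (1/2)*(1/2)*(-12))*4 = (22 - 3)*4 = 19*4 = 76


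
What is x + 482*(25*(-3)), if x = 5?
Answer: -36145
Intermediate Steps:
x + 482*(25*(-3)) = 5 + 482*(25*(-3)) = 5 + 482*(-75) = 5 - 36150 = -36145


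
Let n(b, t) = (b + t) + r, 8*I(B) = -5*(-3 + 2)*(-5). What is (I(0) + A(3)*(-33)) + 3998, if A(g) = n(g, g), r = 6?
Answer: 28791/8 ≈ 3598.9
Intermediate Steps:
I(B) = -25/8 (I(B) = (-5*(-3 + 2)*(-5))/8 = (-5*(-1)*(-5))/8 = (5*(-5))/8 = (⅛)*(-25) = -25/8)
n(b, t) = 6 + b + t (n(b, t) = (b + t) + 6 = 6 + b + t)
A(g) = 6 + 2*g (A(g) = 6 + g + g = 6 + 2*g)
(I(0) + A(3)*(-33)) + 3998 = (-25/8 + (6 + 2*3)*(-33)) + 3998 = (-25/8 + (6 + 6)*(-33)) + 3998 = (-25/8 + 12*(-33)) + 3998 = (-25/8 - 396) + 3998 = -3193/8 + 3998 = 28791/8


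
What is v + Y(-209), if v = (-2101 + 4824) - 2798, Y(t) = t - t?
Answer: -75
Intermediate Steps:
Y(t) = 0
v = -75 (v = 2723 - 2798 = -75)
v + Y(-209) = -75 + 0 = -75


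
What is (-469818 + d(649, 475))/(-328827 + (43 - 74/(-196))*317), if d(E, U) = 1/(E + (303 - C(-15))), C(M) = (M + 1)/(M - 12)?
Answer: 9387485639/6295574885 ≈ 1.4911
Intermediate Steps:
C(M) = (1 + M)/(-12 + M)
d(E, U) = 1/(8167/27 + E) (d(E, U) = 1/(E + (303 - (1 - 15)/(-12 - 15))) = 1/(E + (303 - (-14)/(-27))) = 1/(E + (303 - (-1)*(-14)/27)) = 1/(E + (303 - 1*14/27)) = 1/(E + (303 - 14/27)) = 1/(E + 8167/27) = 1/(8167/27 + E))
(-469818 + d(649, 475))/(-328827 + (43 - 74/(-196))*317) = (-469818 + 27/(8167 + 27*649))/(-328827 + (43 - 74/(-196))*317) = (-469818 + 27/(8167 + 17523))/(-328827 + (43 - 74*(-1/196))*317) = (-469818 + 27/25690)/(-328827 + (43 + 37/98)*317) = (-469818 + 27*(1/25690))/(-328827 + (4251/98)*317) = (-469818 + 27/25690)/(-328827 + 1347567/98) = -12069624393/(25690*(-30877479/98)) = -12069624393/25690*(-98/30877479) = 9387485639/6295574885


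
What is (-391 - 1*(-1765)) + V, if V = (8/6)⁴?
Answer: 111550/81 ≈ 1377.2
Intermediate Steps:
V = 256/81 (V = (8*(⅙))⁴ = (4/3)⁴ = 256/81 ≈ 3.1605)
(-391 - 1*(-1765)) + V = (-391 - 1*(-1765)) + 256/81 = (-391 + 1765) + 256/81 = 1374 + 256/81 = 111550/81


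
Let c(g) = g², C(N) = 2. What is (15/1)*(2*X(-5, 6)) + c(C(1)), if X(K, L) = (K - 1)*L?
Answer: -1076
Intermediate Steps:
X(K, L) = L*(-1 + K) (X(K, L) = (-1 + K)*L = L*(-1 + K))
(15/1)*(2*X(-5, 6)) + c(C(1)) = (15/1)*(2*(6*(-1 - 5))) + 2² = (15*1)*(2*(6*(-6))) + 4 = 15*(2*(-36)) + 4 = 15*(-72) + 4 = -1080 + 4 = -1076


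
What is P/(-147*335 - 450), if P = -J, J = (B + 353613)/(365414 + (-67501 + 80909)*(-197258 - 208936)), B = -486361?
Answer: 66374/135316596179955 ≈ 4.9051e-10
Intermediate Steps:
J = 66374/2722941869 (J = (-486361 + 353613)/(365414 + (-67501 + 80909)*(-197258 - 208936)) = -132748/(365414 + 13408*(-406194)) = -132748/(365414 - 5446249152) = -132748/(-5445883738) = -132748*(-1/5445883738) = 66374/2722941869 ≈ 2.4376e-5)
P = -66374/2722941869 (P = -1*66374/2722941869 = -66374/2722941869 ≈ -2.4376e-5)
P/(-147*335 - 450) = -66374/(2722941869*(-147*335 - 450)) = -66374/(2722941869*(-49245 - 450)) = -66374/2722941869/(-49695) = -66374/2722941869*(-1/49695) = 66374/135316596179955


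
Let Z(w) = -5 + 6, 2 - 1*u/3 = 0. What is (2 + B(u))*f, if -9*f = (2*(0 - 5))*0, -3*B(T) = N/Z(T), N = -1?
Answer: 0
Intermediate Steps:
u = 6 (u = 6 - 3*0 = 6 + 0 = 6)
Z(w) = 1
B(T) = ⅓ (B(T) = -(-1)/(3*1) = -(-1)/3 = -⅓*(-1) = ⅓)
f = 0 (f = -2*(0 - 5)*0/9 = -2*(-5)*0/9 = -(-10)*0/9 = -⅑*0 = 0)
(2 + B(u))*f = (2 + ⅓)*0 = (7/3)*0 = 0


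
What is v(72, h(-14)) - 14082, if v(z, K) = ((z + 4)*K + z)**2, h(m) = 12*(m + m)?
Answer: 648401214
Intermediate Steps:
h(m) = 24*m (h(m) = 12*(2*m) = 24*m)
v(z, K) = (z + K*(4 + z))**2 (v(z, K) = ((4 + z)*K + z)**2 = (K*(4 + z) + z)**2 = (z + K*(4 + z))**2)
v(72, h(-14)) - 14082 = (72 + 4*(24*(-14)) + (24*(-14))*72)**2 - 14082 = (72 + 4*(-336) - 336*72)**2 - 14082 = (72 - 1344 - 24192)**2 - 14082 = (-25464)**2 - 14082 = 648415296 - 14082 = 648401214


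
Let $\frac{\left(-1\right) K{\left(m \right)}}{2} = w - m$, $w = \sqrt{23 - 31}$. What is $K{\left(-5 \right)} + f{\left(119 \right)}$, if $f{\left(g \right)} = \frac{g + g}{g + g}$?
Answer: $-9 - 4 i \sqrt{2} \approx -9.0 - 5.6569 i$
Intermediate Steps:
$w = 2 i \sqrt{2}$ ($w = \sqrt{-8} = 2 i \sqrt{2} \approx 2.8284 i$)
$f{\left(g \right)} = 1$ ($f{\left(g \right)} = \frac{2 g}{2 g} = 2 g \frac{1}{2 g} = 1$)
$K{\left(m \right)} = 2 m - 4 i \sqrt{2}$ ($K{\left(m \right)} = - 2 \left(2 i \sqrt{2} - m\right) = - 2 \left(- m + 2 i \sqrt{2}\right) = 2 m - 4 i \sqrt{2}$)
$K{\left(-5 \right)} + f{\left(119 \right)} = \left(2 \left(-5\right) - 4 i \sqrt{2}\right) + 1 = \left(-10 - 4 i \sqrt{2}\right) + 1 = -9 - 4 i \sqrt{2}$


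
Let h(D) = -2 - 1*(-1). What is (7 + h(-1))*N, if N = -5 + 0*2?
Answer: -30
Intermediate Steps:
h(D) = -1 (h(D) = -2 + 1 = -1)
N = -5 (N = -5 + 0 = -5)
(7 + h(-1))*N = (7 - 1)*(-5) = 6*(-5) = -30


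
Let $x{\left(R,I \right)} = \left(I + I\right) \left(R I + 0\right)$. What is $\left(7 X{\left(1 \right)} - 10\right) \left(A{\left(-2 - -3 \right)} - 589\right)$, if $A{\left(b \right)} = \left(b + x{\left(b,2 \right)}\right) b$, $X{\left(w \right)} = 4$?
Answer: $-10440$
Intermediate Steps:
$x{\left(R,I \right)} = 2 R I^{2}$ ($x{\left(R,I \right)} = 2 I \left(I R + 0\right) = 2 I I R = 2 R I^{2}$)
$A{\left(b \right)} = 9 b^{2}$ ($A{\left(b \right)} = \left(b + 2 b 2^{2}\right) b = \left(b + 2 b 4\right) b = \left(b + 8 b\right) b = 9 b b = 9 b^{2}$)
$\left(7 X{\left(1 \right)} - 10\right) \left(A{\left(-2 - -3 \right)} - 589\right) = \left(7 \cdot 4 - 10\right) \left(9 \left(-2 - -3\right)^{2} - 589\right) = \left(28 - 10\right) \left(9 \left(-2 + 3\right)^{2} - 589\right) = 18 \left(9 \cdot 1^{2} - 589\right) = 18 \left(9 \cdot 1 - 589\right) = 18 \left(9 - 589\right) = 18 \left(-580\right) = -10440$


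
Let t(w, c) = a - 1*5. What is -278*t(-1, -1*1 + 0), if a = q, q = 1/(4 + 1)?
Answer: 6672/5 ≈ 1334.4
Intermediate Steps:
q = ⅕ (q = 1/5 = ⅕ ≈ 0.20000)
a = ⅕ ≈ 0.20000
t(w, c) = -24/5 (t(w, c) = ⅕ - 1*5 = ⅕ - 5 = -24/5)
-278*t(-1, -1*1 + 0) = -278*(-24/5) = 6672/5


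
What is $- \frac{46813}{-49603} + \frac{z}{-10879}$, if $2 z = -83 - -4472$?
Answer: $\frac{72804517}{98114734} \approx 0.74203$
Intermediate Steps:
$z = \frac{4389}{2}$ ($z = \frac{-83 - -4472}{2} = \frac{-83 + 4472}{2} = \frac{1}{2} \cdot 4389 = \frac{4389}{2} \approx 2194.5$)
$- \frac{46813}{-49603} + \frac{z}{-10879} = - \frac{46813}{-49603} + \frac{4389}{2 \left(-10879\right)} = \left(-46813\right) \left(- \frac{1}{49603}\right) + \frac{4389}{2} \left(- \frac{1}{10879}\right) = \frac{46813}{49603} - \frac{399}{1978} = \frac{72804517}{98114734}$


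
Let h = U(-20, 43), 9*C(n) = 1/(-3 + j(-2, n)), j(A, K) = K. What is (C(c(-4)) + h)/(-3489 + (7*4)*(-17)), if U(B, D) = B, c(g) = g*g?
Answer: 2339/463905 ≈ 0.0050420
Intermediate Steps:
c(g) = g**2
C(n) = 1/(9*(-3 + n))
h = -20
(C(c(-4)) + h)/(-3489 + (7*4)*(-17)) = (1/(9*(-3 + (-4)**2)) - 20)/(-3489 + (7*4)*(-17)) = (1/(9*(-3 + 16)) - 20)/(-3489 + 28*(-17)) = ((1/9)/13 - 20)/(-3489 - 476) = ((1/9)*(1/13) - 20)/(-3965) = (1/117 - 20)*(-1/3965) = -2339/117*(-1/3965) = 2339/463905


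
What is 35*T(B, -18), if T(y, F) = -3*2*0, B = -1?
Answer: 0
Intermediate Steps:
T(y, F) = 0 (T(y, F) = -6*0 = 0)
35*T(B, -18) = 35*0 = 0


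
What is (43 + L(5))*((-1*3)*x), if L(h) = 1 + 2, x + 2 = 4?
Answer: -276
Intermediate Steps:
x = 2 (x = -2 + 4 = 2)
L(h) = 3
(43 + L(5))*((-1*3)*x) = (43 + 3)*(-1*3*2) = 46*(-3*2) = 46*(-6) = -276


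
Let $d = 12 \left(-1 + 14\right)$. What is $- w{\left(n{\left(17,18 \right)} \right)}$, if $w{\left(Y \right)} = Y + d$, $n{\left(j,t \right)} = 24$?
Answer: $-180$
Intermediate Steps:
$d = 156$ ($d = 12 \cdot 13 = 156$)
$w{\left(Y \right)} = 156 + Y$ ($w{\left(Y \right)} = Y + 156 = 156 + Y$)
$- w{\left(n{\left(17,18 \right)} \right)} = - (156 + 24) = \left(-1\right) 180 = -180$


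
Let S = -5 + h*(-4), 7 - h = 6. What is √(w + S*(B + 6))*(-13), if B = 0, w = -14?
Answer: -26*I*√17 ≈ -107.2*I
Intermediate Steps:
h = 1 (h = 7 - 1*6 = 7 - 6 = 1)
S = -9 (S = -5 + 1*(-4) = -5 - 4 = -9)
√(w + S*(B + 6))*(-13) = √(-14 - 9*(0 + 6))*(-13) = √(-14 - 9*6)*(-13) = √(-14 - 54)*(-13) = √(-68)*(-13) = (2*I*√17)*(-13) = -26*I*√17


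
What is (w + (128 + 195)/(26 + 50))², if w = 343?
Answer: 1929321/16 ≈ 1.2058e+5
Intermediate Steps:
(w + (128 + 195)/(26 + 50))² = (343 + (128 + 195)/(26 + 50))² = (343 + 323/76)² = (343 + 323*(1/76))² = (343 + 17/4)² = (1389/4)² = 1929321/16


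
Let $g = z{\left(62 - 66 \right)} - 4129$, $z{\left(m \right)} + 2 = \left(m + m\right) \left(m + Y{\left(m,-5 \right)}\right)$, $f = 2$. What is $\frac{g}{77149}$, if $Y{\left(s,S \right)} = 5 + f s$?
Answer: $- \frac{4075}{77149} \approx -0.05282$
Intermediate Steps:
$Y{\left(s,S \right)} = 5 + 2 s$
$z{\left(m \right)} = -2 + 2 m \left(5 + 3 m\right)$ ($z{\left(m \right)} = -2 + \left(m + m\right) \left(m + \left(5 + 2 m\right)\right) = -2 + 2 m \left(5 + 3 m\right)$)
$g = -4075$ ($g = \left(-2 + 6 \left(62 - 66\right)^{2} + 10 \left(62 - 66\right)\right) - 4129 = \left(-2 + 6 \left(-4\right)^{2} + 10 \left(-4\right)\right) - 4129 = \left(-2 + 6 \cdot 16 - 40\right) - 4129 = \left(-2 + 96 - 40\right) - 4129 = 54 - 4129 = -4075$)
$\frac{g}{77149} = - \frac{4075}{77149}$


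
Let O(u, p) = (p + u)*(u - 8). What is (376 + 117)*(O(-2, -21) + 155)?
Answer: 189805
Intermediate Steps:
O(u, p) = (-8 + u)*(p + u) (O(u, p) = (p + u)*(-8 + u) = (-8 + u)*(p + u))
(376 + 117)*(O(-2, -21) + 155) = (376 + 117)*(((-2)² - 8*(-21) - 8*(-2) - 21*(-2)) + 155) = 493*((4 + 168 + 16 + 42) + 155) = 493*(230 + 155) = 493*385 = 189805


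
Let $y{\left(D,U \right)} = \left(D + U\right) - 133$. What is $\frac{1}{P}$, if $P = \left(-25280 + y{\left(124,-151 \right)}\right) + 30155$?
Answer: $\frac{1}{4715} \approx 0.00021209$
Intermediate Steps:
$y{\left(D,U \right)} = -133 + D + U$
$P = 4715$ ($P = \left(-25280 - 160\right) + 30155 = -25440 + 30155 = 4715$)
$\frac{1}{P} = \frac{1}{4715}$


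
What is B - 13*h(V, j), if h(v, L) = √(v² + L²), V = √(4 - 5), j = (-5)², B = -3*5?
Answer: -15 - 52*√39 ≈ -339.74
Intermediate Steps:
B = -15
j = 25
V = I (V = √(-1) = I ≈ 1.0*I)
h(v, L) = √(L² + v²)
B - 13*h(V, j) = -15 - 13*√(25² + I²) = -15 - 13*√(625 - 1) = -15 - 52*√39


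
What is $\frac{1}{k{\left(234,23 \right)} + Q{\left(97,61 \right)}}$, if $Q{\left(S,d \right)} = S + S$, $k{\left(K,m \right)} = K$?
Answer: $\frac{1}{428} \approx 0.0023364$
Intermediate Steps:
$Q{\left(S,d \right)} = 2 S$
$\frac{1}{k{\left(234,23 \right)} + Q{\left(97,61 \right)}} = \frac{1}{234 + 2 \cdot 97} = \frac{1}{234 + 194} = \frac{1}{428}$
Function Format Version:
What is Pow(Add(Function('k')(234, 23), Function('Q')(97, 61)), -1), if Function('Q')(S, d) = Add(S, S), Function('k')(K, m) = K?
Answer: Rational(1, 428) ≈ 0.0023364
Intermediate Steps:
Function('Q')(S, d) = Mul(2, S)
Pow(Add(Function('k')(234, 23), Function('Q')(97, 61)), -1) = Pow(Add(234, Mul(2, 97)), -1) = Pow(Add(234, 194), -1) = Pow(428, -1) = Rational(1, 428)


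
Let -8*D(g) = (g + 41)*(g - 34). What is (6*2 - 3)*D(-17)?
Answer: 1377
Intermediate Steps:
D(g) = -(-34 + g)*(41 + g)/8 (D(g) = -(g + 41)*(g - 34)/8 = -(41 + g)*(-34 + g)/8 = -(-34 + g)*(41 + g)/8)
(6*2 - 3)*D(-17) = (6*2 - 3)*(697/4 - 7/8*(-17) - 1/8*(-17)**2) = (12 - 3)*(697/4 + 119/8 - 1/8*289) = 9*(697/4 + 119/8 - 289/8) = 9*153 = 1377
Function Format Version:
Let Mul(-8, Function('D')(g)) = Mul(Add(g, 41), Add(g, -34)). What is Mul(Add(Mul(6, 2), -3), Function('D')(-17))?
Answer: 1377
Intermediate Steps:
Function('D')(g) = Mul(Rational(-1, 8), Add(-34, g), Add(41, g)) (Function('D')(g) = Mul(Rational(-1, 8), Mul(Add(g, 41), Add(g, -34))) = Mul(Rational(-1, 8), Mul(Add(41, g), Add(-34, g))) = Mul(Rational(-1, 8), Mul(Add(-34, g), Add(41, g))) = Mul(Rational(-1, 8), Add(-34, g), Add(41, g)))
Mul(Add(Mul(6, 2), -3), Function('D')(-17)) = Mul(Add(Mul(6, 2), -3), Add(Rational(697, 4), Mul(Rational(-7, 8), -17), Mul(Rational(-1, 8), Pow(-17, 2)))) = Mul(Add(12, -3), Add(Rational(697, 4), Rational(119, 8), Mul(Rational(-1, 8), 289))) = Mul(9, Add(Rational(697, 4), Rational(119, 8), Rational(-289, 8))) = Mul(9, 153) = 1377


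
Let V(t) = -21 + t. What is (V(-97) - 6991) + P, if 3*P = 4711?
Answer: -16616/3 ≈ -5538.7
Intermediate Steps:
P = 4711/3 (P = (⅓)*4711 = 4711/3 ≈ 1570.3)
(V(-97) - 6991) + P = ((-21 - 97) - 6991) + 4711/3 = (-118 - 6991) + 4711/3 = -7109 + 4711/3 = -16616/3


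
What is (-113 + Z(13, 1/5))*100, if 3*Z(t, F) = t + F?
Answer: -10860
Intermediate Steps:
Z(t, F) = F/3 + t/3 (Z(t, F) = (t + F)/3 = (F + t)/3 = F/3 + t/3)
(-113 + Z(13, 1/5))*100 = (-113 + ((⅓)/5 + (⅓)*13))*100 = (-113 + ((⅓)*(⅕) + 13/3))*100 = (-113 + (1/15 + 13/3))*100 = (-113 + 22/5)*100 = -543/5*100 = -10860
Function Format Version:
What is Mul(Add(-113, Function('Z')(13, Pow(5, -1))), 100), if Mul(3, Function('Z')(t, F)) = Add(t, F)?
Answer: -10860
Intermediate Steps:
Function('Z')(t, F) = Add(Mul(Rational(1, 3), F), Mul(Rational(1, 3), t)) (Function('Z')(t, F) = Mul(Rational(1, 3), Add(t, F)) = Mul(Rational(1, 3), Add(F, t)) = Add(Mul(Rational(1, 3), F), Mul(Rational(1, 3), t)))
Mul(Add(-113, Function('Z')(13, Pow(5, -1))), 100) = Mul(Add(-113, Add(Mul(Rational(1, 3), Pow(5, -1)), Mul(Rational(1, 3), 13))), 100) = Mul(Add(-113, Add(Mul(Rational(1, 3), Rational(1, 5)), Rational(13, 3))), 100) = Mul(Add(-113, Add(Rational(1, 15), Rational(13, 3))), 100) = Mul(Add(-113, Rational(22, 5)), 100) = Mul(Rational(-543, 5), 100) = -10860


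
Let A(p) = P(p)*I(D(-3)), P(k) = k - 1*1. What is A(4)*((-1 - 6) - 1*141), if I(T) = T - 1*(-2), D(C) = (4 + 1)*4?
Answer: -9768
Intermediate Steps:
P(k) = -1 + k (P(k) = k - 1 = -1 + k)
D(C) = 20 (D(C) = 5*4 = 20)
I(T) = 2 + T (I(T) = T + 2 = 2 + T)
A(p) = -22 + 22*p (A(p) = (-1 + p)*(2 + 20) = (-1 + p)*22 = -22 + 22*p)
A(4)*((-1 - 6) - 1*141) = (-22 + 22*4)*((-1 - 6) - 1*141) = (-22 + 88)*(-7 - 141) = 66*(-148) = -9768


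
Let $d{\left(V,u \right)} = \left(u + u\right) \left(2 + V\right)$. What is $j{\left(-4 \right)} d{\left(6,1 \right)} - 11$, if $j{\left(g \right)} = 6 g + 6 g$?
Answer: $-779$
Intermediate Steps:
$j{\left(g \right)} = 12 g$
$d{\left(V,u \right)} = 2 u \left(2 + V\right)$
$j{\left(-4 \right)} d{\left(6,1 \right)} - 11 = 12 \left(-4\right) 2 \cdot 1 \left(2 + 6\right) - 11 = - 48 \cdot 2 \cdot 1 \cdot 8 - 11 = \left(-48\right) 16 - 11 = -768 - 11 = -779$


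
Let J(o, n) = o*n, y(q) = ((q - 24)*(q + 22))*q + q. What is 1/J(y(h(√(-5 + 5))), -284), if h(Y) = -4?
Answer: -1/571408 ≈ -1.7501e-6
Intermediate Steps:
y(q) = q + q*(-24 + q)*(22 + q) (y(q) = ((-24 + q)*(22 + q))*q + q = q*(-24 + q)*(22 + q) + q = q + q*(-24 + q)*(22 + q))
J(o, n) = n*o
1/J(y(h(√(-5 + 5))), -284) = 1/(-(-1136)*(-527 + (-4)² - 2*(-4))) = 1/(-(-1136)*(-527 + 16 + 8)) = 1/(-(-1136)*(-503)) = 1/(-284*2012) = 1/(-571408) = -1/571408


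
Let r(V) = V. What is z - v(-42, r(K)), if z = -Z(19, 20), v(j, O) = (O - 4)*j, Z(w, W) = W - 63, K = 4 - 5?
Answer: -167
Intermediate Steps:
K = -1
Z(w, W) = -63 + W
v(j, O) = j*(-4 + O) (v(j, O) = (-4 + O)*j = j*(-4 + O))
z = 43 (z = -(-63 + 20) = -1*(-43) = 43)
z - v(-42, r(K)) = 43 - (-42)*(-4 - 1) = 43 - (-42)*(-5) = 43 - 1*210 = 43 - 210 = -167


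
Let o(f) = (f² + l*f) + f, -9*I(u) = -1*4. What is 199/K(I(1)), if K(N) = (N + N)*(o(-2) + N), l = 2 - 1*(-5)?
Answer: -16119/832 ≈ -19.374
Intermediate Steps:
I(u) = 4/9 (I(u) = -(-1)*4/9 = -⅑*(-4) = 4/9)
l = 7 (l = 2 + 5 = 7)
o(f) = f² + 8*f (o(f) = (f² + 7*f) + f = f² + 8*f)
K(N) = 2*N*(-12 + N) (K(N) = (N + N)*(-2*(8 - 2) + N) = (2*N)*(-2*6 + N) = (2*N)*(-12 + N) = 2*N*(-12 + N))
199/K(I(1)) = 199/((2*(4/9)*(-12 + 4/9))) = 199/((2*(4/9)*(-104/9))) = 199/(-832/81) = 199*(-81/832) = -16119/832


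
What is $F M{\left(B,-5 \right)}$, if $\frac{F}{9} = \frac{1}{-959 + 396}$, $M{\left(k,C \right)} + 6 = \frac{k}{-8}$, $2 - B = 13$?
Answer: $\frac{333}{4504} \approx 0.073934$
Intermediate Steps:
$B = -11$ ($B = 2 - 13 = -11$)
$M{\left(k,C \right)} = -6 - \frac{k}{8}$ ($M{\left(k,C \right)} = -6 + \frac{k}{-8} = -6 + k \left(- \frac{1}{8}\right) = -6 - \frac{k}{8}$)
$F = - \frac{9}{563}$ ($F = \frac{9}{-959 + 396} = \frac{9}{-563} = 9 \left(- \frac{1}{563}\right) = - \frac{9}{563} \approx -0.015986$)
$F M{\left(B,-5 \right)} = - \frac{9 \left(-6 - - \frac{11}{8}\right)}{563} = - \frac{9 \left(-6 + \frac{11}{8}\right)}{563} = \left(- \frac{9}{563}\right) \left(- \frac{37}{8}\right) = \frac{333}{4504}$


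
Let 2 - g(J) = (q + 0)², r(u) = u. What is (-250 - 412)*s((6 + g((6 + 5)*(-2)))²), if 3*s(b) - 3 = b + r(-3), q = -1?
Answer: -32438/3 ≈ -10813.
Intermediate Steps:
g(J) = 1 (g(J) = 2 - (-1 + 0)² = 2 - 1*(-1)² = 2 - 1*1 = 2 - 1 = 1)
s(b) = b/3 (s(b) = 1 + (b - 3)/3 = 1 + (-3 + b)/3 = 1 + (-1 + b/3) = b/3)
(-250 - 412)*s((6 + g((6 + 5)*(-2)))²) = (-250 - 412)*((6 + 1)²/3) = -662*7²/3 = -662*49/3 = -32438/3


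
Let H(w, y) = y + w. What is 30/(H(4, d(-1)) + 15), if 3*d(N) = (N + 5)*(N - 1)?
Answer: 90/49 ≈ 1.8367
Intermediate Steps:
d(N) = (-1 + N)*(5 + N)/3 (d(N) = ((N + 5)*(N - 1))/3 = ((5 + N)*(-1 + N))/3 = ((-1 + N)*(5 + N))/3 = (-1 + N)*(5 + N)/3)
H(w, y) = w + y
30/(H(4, d(-1)) + 15) = 30/((4 + (-5/3 + (1/3)*(-1)**2 + (4/3)*(-1))) + 15) = 30/((4 + (-5/3 + (1/3)*1 - 4/3)) + 15) = 30/((4 + (-5/3 + 1/3 - 4/3)) + 15) = 30/((4 - 8/3) + 15) = 30/(4/3 + 15) = 30/(49/3) = (3/49)*30 = 90/49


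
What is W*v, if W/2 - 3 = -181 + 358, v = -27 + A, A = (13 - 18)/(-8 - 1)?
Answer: -9520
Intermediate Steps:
A = 5/9 (A = -5/(-9) = -5*(-⅑) = 5/9 ≈ 0.55556)
v = -238/9 (v = -27 + 5/9 = -238/9 ≈ -26.444)
W = 360 (W = 6 + 2*(-181 + 358) = 6 + 2*177 = 6 + 354 = 360)
W*v = 360*(-238/9) = -9520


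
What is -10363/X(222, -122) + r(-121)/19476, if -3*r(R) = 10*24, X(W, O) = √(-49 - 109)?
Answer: -20/4869 + 10363*I*√158/158 ≈ -0.0041076 + 824.44*I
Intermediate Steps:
X(W, O) = I*√158 (X(W, O) = √(-158) = I*√158)
r(R) = -80 (r(R) = -10*24/3 = -⅓*240 = -80)
-10363/X(222, -122) + r(-121)/19476 = -10363*(-I*√158/158) - 80/19476 = -(-10363)*I*√158/158 - 80*1/19476 = 10363*I*√158/158 - 20/4869 = -20/4869 + 10363*I*√158/158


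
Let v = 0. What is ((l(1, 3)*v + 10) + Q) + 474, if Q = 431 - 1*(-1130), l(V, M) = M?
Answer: 2045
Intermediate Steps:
Q = 1561 (Q = 431 + 1130 = 1561)
((l(1, 3)*v + 10) + Q) + 474 = ((3*0 + 10) + 1561) + 474 = ((0 + 10) + 1561) + 474 = (10 + 1561) + 474 = 1571 + 474 = 2045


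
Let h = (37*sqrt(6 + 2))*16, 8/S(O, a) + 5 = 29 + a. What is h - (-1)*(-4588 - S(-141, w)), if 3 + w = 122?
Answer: -656092/143 + 1184*sqrt(2) ≈ -2913.6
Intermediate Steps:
w = 119 (w = -3 + 122 = 119)
S(O, a) = 8/(24 + a) (S(O, a) = 8/(-5 + (29 + a)) = 8/(24 + a))
h = 1184*sqrt(2) (h = (37*sqrt(8))*16 = (37*(2*sqrt(2)))*16 = (74*sqrt(2))*16 = 1184*sqrt(2) ≈ 1674.4)
h - (-1)*(-4588 - S(-141, w)) = 1184*sqrt(2) - (-1)*(-4588 - 8/(24 + 119)) = 1184*sqrt(2) - (-1)*(-4588 - 8/143) = 1184*sqrt(2) - (-1)*(-656092)/143 = 1184*sqrt(2) - 1*656092/143 = 1184*sqrt(2) - 656092/143 = -656092/143 + 1184*sqrt(2)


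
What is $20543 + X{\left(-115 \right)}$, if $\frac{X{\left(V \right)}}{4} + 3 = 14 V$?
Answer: $14091$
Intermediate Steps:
$X{\left(V \right)} = -12 + 56 V$ ($X{\left(V \right)} = -12 + 4 \cdot 14 V = -12 + 56 V$)
$20543 + X{\left(-115 \right)} = 20543 + \left(-12 + 56 \left(-115\right)\right) = 20543 - 6452 = 14091$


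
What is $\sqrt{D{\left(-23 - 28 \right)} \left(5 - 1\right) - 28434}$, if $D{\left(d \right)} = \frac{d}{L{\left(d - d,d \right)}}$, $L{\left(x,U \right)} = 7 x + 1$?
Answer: $3 i \sqrt{3182} \approx 169.23 i$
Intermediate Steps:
$L{\left(x,U \right)} = 1 + 7 x$
$D{\left(d \right)} = d$ ($D{\left(d \right)} = \frac{d}{1 + 7 \left(d - d\right)} = \frac{d}{1 + 7 \cdot 0} = \frac{d}{1 + 0} = \frac{d}{1} = d 1 = d$)
$\sqrt{D{\left(-23 - 28 \right)} \left(5 - 1\right) - 28434} = \sqrt{\left(-23 - 28\right) \left(5 - 1\right) - 28434} = \sqrt{\left(-51\right) 4 - 28434} = \sqrt{-204 - 28434} = \sqrt{-28638} = 3 i \sqrt{3182}$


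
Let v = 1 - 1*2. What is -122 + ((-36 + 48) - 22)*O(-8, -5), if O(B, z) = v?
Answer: -112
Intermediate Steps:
v = -1 (v = 1 - 2 = -1)
O(B, z) = -1
-122 + ((-36 + 48) - 22)*O(-8, -5) = -122 + ((-36 + 48) - 22)*(-1) = -122 + (12 - 22)*(-1) = -122 - 10*(-1) = -122 + 10 = -112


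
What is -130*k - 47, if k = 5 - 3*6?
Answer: 1643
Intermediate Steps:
k = -13 (k = 5 - 18 = -13)
-130*k - 47 = -130*(-13) - 47 = 1690 - 47 = 1643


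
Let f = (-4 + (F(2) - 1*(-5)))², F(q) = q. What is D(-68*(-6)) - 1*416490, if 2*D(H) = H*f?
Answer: -414654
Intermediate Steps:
f = 9 (f = (-4 + (2 - 1*(-5)))² = (-4 + (2 + 5))² = (-4 + 7)² = 3² = 9)
D(H) = 9*H/2 (D(H) = (H*9)/2 = (9*H)/2 = 9*H/2)
D(-68*(-6)) - 1*416490 = 9*(-68*(-6))/2 - 1*416490 = (9/2)*408 - 416490 = 1836 - 416490 = -414654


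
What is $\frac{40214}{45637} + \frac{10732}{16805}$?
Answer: $\frac{1165572554}{766929785} \approx 1.5198$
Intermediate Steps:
$\frac{40214}{45637} + \frac{10732}{16805} = \frac{1165572554}{766929785}$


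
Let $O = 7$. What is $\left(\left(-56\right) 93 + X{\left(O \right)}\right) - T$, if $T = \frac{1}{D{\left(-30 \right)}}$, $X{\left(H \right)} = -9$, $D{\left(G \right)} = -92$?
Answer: $- \frac{479963}{92} \approx -5217.0$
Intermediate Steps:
$T = - \frac{1}{92}$ ($T = \frac{1}{-92} = - \frac{1}{92} \approx -0.01087$)
$\left(\left(-56\right) 93 + X{\left(O \right)}\right) - T = \left(\left(-56\right) 93 - 9\right) - - \frac{1}{92} = \left(-5208 - 9\right) + \frac{1}{92} = -5217 + \frac{1}{92} = - \frac{479963}{92}$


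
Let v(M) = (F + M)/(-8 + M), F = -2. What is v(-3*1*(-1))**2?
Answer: 1/25 ≈ 0.040000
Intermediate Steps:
v(M) = (-2 + M)/(-8 + M)
v(-3*1*(-1))**2 = ((-2 - 3*1*(-1))/(-8 - 3*1*(-1)))**2 = ((-2 - 3*(-1))/(-8 - 3*(-1)))**2 = ((-2 + 3)/(-8 + 3))**2 = (1/(-5))**2 = (-1/5*1)**2 = (-1/5)**2 = 1/25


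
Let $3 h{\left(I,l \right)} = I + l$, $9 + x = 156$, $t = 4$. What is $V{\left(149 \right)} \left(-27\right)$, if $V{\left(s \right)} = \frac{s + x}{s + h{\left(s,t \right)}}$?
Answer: $- \frac{999}{25} \approx -39.96$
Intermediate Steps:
$x = 147$ ($x = -9 + 156 = 147$)
$h{\left(I,l \right)} = \frac{I}{3} + \frac{l}{3}$ ($h{\left(I,l \right)} = \frac{I + l}{3} = \frac{I}{3} + \frac{l}{3}$)
$V{\left(s \right)} = \frac{147 + s}{\frac{4}{3} + \frac{4 s}{3}}$ ($V{\left(s \right)} = \frac{s + 147}{s + \left(\frac{s}{3} + \frac{1}{3} \cdot 4\right)} = \frac{147 + s}{s + \left(\frac{s}{3} + \frac{4}{3}\right)} = \frac{147 + s}{s + \left(\frac{4}{3} + \frac{s}{3}\right)} = \frac{147 + s}{\frac{4}{3} + \frac{4 s}{3}}$)
$V{\left(149 \right)} \left(-27\right) = \frac{3 \left(147 + 149\right)}{4 \left(1 + 149\right)} \left(-27\right) = \frac{3}{4} \cdot \frac{1}{150} \cdot 296 \left(-27\right) = \frac{37}{25} \left(-27\right) = - \frac{999}{25}$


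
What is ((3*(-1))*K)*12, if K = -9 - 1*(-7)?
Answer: 72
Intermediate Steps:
K = -2 (K = -9 + 7 = -2)
((3*(-1))*K)*12 = ((3*(-1))*(-2))*12 = -3*(-2)*12 = 6*12 = 72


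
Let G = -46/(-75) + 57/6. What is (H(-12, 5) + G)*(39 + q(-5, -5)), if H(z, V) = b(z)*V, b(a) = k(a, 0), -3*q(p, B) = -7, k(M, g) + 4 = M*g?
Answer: -91946/225 ≈ -408.65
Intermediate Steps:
k(M, g) = -4 + M*g
q(p, B) = 7/3 (q(p, B) = -1/3*(-7) = 7/3)
b(a) = -4 (b(a) = -4 + a*0 = -4 + 0 = -4)
G = 1517/150 (G = -46*(-1/75) + 57*(1/6) = 46/75 + 19/2 = 1517/150 ≈ 10.113)
H(z, V) = -4*V
(H(-12, 5) + G)*(39 + q(-5, -5)) = (-4*5 + 1517/150)*(39 + 7/3) = (-20 + 1517/150)*(124/3) = -1483/150*124/3 = -91946/225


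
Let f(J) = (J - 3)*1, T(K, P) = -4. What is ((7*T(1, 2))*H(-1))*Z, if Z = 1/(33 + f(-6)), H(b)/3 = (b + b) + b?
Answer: 21/2 ≈ 10.500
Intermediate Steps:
f(J) = -3 + J (f(J) = (-3 + J)*1 = -3 + J)
H(b) = 9*b (H(b) = 3*((b + b) + b) = 3*(2*b + b) = 3*(3*b) = 9*b)
Z = 1/24 (Z = 1/(33 + (-3 - 6)) = 1/(33 - 9) = 1/24 ≈ 0.041667)
((7*T(1, 2))*H(-1))*Z = ((7*(-4))*(9*(-1)))*(1/24) = -28*(-9)*(1/24) = 252*(1/24) = 21/2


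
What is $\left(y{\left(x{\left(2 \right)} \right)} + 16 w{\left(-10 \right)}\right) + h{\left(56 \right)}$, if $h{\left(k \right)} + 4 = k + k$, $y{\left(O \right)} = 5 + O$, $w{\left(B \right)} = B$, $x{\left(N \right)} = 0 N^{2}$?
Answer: $-47$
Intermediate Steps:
$x{\left(N \right)} = 0$
$h{\left(k \right)} = -4 + 2 k$ ($h{\left(k \right)} = -4 + \left(k + k\right) = -4 + 2 k$)
$\left(y{\left(x{\left(2 \right)} \right)} + 16 w{\left(-10 \right)}\right) + h{\left(56 \right)} = \left(\left(5 + 0\right) + 16 \left(-10\right)\right) + \left(-4 + 2 \cdot 56\right) = \left(5 - 160\right) + \left(-4 + 112\right) = -155 + 108 = -47$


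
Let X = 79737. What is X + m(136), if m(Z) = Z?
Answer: 79873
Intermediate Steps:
X + m(136) = 79737 + 136 = 79873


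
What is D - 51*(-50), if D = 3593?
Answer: 6143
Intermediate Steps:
D - 51*(-50) = 3593 - 51*(-50) = 3593 - 1*(-2550) = 3593 + 2550 = 6143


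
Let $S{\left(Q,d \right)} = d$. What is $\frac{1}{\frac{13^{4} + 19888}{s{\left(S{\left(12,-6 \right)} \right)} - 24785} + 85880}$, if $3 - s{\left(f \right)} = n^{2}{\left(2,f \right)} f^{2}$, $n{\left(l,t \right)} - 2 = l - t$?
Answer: $\frac{28382}{2437397711} \approx 1.1644 \cdot 10^{-5}$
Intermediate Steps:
$n{\left(l,t \right)} = 2 + l - t$ ($n{\left(l,t \right)} = 2 + \left(l - t\right) = 2 + l - t$)
$s{\left(f \right)} = 3 - f^{2} \left(4 - f\right)^{2}$ ($s{\left(f \right)} = 3 - \left(2 + 2 - f\right)^{2} f^{2} = 3 - \left(4 - f\right)^{2} f^{2} = 3 - f^{2} \left(4 - f\right)^{2}$)
$\frac{1}{\frac{13^{4} + 19888}{s{\left(S{\left(12,-6 \right)} \right)} - 24785} + 85880} = \frac{1}{\frac{13^{4} + 19888}{\left(3 - \left(-6\right)^{2} \left(-4 - 6\right)^{2}\right) - 24785} + 85880} = \frac{1}{\frac{28561 + 19888}{\left(3 - 36 \left(-10\right)^{2}\right) - 24785} + 85880} = \frac{1}{\frac{48449}{\left(3 - 36 \cdot 100\right) - 24785} + 85880} = \frac{1}{\frac{48449}{\left(3 - 3600\right) - 24785} + 85880} = \frac{1}{\frac{48449}{-3597 - 24785} + 85880} = \frac{1}{\frac{48449}{-28382} + 85880} = \frac{1}{48449 \left(- \frac{1}{28382}\right) + 85880} = \frac{1}{- \frac{48449}{28382} + 85880} = \frac{1}{\frac{2437397711}{28382}} = \frac{28382}{2437397711}$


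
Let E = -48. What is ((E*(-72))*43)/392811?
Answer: 49536/130937 ≈ 0.37832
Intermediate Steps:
((E*(-72))*43)/392811 = (-48*(-72)*43)/392811 = (3456*43)*(1/392811) = 148608*(1/392811) = 49536/130937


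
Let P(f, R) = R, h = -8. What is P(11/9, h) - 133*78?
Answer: -10382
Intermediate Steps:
P(11/9, h) - 133*78 = -8 - 133*78 = -8 - 10374 = -10382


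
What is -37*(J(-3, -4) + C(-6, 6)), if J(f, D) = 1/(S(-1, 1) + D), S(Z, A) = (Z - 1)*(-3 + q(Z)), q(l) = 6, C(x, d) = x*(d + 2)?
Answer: 17797/10 ≈ 1779.7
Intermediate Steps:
C(x, d) = x*(2 + d)
S(Z, A) = -3 + 3*Z (S(Z, A) = (Z - 1)*(-3 + 6) = (-1 + Z)*3 = -3 + 3*Z)
J(f, D) = 1/(-6 + D) (J(f, D) = 1/((-3 + 3*(-1)) + D) = 1/((-3 - 3) + D) = 1/(-6 + D))
-37*(J(-3, -4) + C(-6, 6)) = -37*(1/(-6 - 4) - 6*(2 + 6)) = -37*(1/(-10) - 6*8) = -37*(-⅒ - 48) = -37*(-481/10) = 17797/10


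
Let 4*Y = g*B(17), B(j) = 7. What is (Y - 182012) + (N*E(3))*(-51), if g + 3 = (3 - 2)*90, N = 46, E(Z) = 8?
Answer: -802511/4 ≈ -2.0063e+5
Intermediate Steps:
g = 87 (g = -3 + (3 - 2)*90 = -3 + 1*90 = -3 + 90 = 87)
Y = 609/4 (Y = (87*7)/4 = (¼)*609 = 609/4 ≈ 152.25)
(Y - 182012) + (N*E(3))*(-51) = (609/4 - 182012) + (46*8)*(-51) = -727439/4 + 368*(-51) = -727439/4 - 18768 = -802511/4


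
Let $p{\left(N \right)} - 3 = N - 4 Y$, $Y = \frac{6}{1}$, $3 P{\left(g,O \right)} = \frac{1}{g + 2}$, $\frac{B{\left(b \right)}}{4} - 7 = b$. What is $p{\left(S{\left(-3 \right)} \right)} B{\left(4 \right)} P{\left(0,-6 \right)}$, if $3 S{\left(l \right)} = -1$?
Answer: $- \frac{1408}{9} \approx -156.44$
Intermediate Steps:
$B{\left(b \right)} = 28 + 4 b$
$S{\left(l \right)} = - \frac{1}{3}$ ($S{\left(l \right)} = \frac{1}{3} \left(-1\right) = - \frac{1}{3}$)
$P{\left(g,O \right)} = \frac{1}{3 \left(2 + g\right)}$ ($P{\left(g,O \right)} = \frac{1}{3 \left(g + 2\right)} = \frac{1}{3 \left(2 + g\right)}$)
$Y = 6$ ($Y = 6 \cdot 1 = 6$)
$p{\left(N \right)} = -21 + N$ ($p{\left(N \right)} = 3 + \left(N - 24\right) = 3 + \left(-24 + N\right) = -21 + N$)
$p{\left(S{\left(-3 \right)} \right)} B{\left(4 \right)} P{\left(0,-6 \right)} = \left(-21 - \frac{1}{3}\right) \left(28 + 4 \cdot 4\right) \frac{1}{3 \left(2 + 0\right)} = - \frac{64 \left(28 + 16\right)}{3} \frac{1}{3 \cdot 2} = \left(- \frac{64}{3}\right) 44 \cdot \frac{1}{3} \cdot \frac{1}{2} = \left(- \frac{2816}{3}\right) \frac{1}{6} = - \frac{1408}{9}$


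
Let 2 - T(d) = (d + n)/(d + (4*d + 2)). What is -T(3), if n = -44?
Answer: -75/17 ≈ -4.4118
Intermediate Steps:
T(d) = 2 - (-44 + d)/(2 + 5*d) (T(d) = 2 - (d - 44)/(d + (4*d + 2)) = 2 - (-44 + d)/(d + (2 + 4*d)) = 2 - (-44 + d)/(2 + 5*d))
-T(3) = -3*(16 + 3*3)/(2 + 5*3) = -3*(16 + 9)/(2 + 15) = -3*25/17 = -1*75/17 = -75/17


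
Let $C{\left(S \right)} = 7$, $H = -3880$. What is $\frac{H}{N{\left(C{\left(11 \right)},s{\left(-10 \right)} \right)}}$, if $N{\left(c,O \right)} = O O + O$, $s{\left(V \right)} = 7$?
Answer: $- \frac{485}{7} \approx -69.286$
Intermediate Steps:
$N{\left(c,O \right)} = O + O^{2}$ ($N{\left(c,O \right)} = O^{2} + O = O + O^{2}$)
$\frac{H}{N{\left(C{\left(11 \right)},s{\left(-10 \right)} \right)}} = - \frac{3880}{7 \left(1 + 7\right)} = - \frac{3880}{7 \cdot 8} = - \frac{3880}{56} = \left(-3880\right) \frac{1}{56} = - \frac{485}{7}$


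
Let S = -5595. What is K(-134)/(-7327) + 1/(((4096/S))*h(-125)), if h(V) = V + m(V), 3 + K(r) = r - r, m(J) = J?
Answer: 8813313/1500569600 ≈ 0.0058733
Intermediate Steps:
K(r) = -3 (K(r) = -3 + (r - r) = -3 + 0 = -3)
h(V) = 2*V (h(V) = V + V = 2*V)
K(-134)/(-7327) + 1/(((4096/S))*h(-125)) = -3/(-7327) + 1/(((4096/(-5595)))*((2*(-125)))) = -3*(-1/7327) + 1/((4096*(-1/5595))*(-250)) = 3/7327 - 1/250/(-4096/5595) = 3/7327 - 5595/4096*(-1/250) = 3/7327 + 1119/204800 = 8813313/1500569600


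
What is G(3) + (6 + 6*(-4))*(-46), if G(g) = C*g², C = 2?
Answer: 846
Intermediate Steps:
G(g) = 2*g²
G(3) + (6 + 6*(-4))*(-46) = 2*3² + (6 + 6*(-4))*(-46) = 2*9 + (6 - 24)*(-46) = 18 - 18*(-46) = 18 + 828 = 846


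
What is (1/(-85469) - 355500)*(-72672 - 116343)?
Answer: 5743075139131515/85469 ≈ 6.7195e+10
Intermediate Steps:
(1/(-85469) - 355500)*(-72672 - 116343) = (-1/85469 - 355500)*(-189015) = -30384229501/85469*(-189015) = 5743075139131515/85469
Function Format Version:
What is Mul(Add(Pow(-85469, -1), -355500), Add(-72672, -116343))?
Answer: Rational(5743075139131515, 85469) ≈ 6.7195e+10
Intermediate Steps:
Mul(Add(Pow(-85469, -1), -355500), Add(-72672, -116343)) = Mul(Add(Rational(-1, 85469), -355500), -189015) = Mul(Rational(-30384229501, 85469), -189015) = Rational(5743075139131515, 85469)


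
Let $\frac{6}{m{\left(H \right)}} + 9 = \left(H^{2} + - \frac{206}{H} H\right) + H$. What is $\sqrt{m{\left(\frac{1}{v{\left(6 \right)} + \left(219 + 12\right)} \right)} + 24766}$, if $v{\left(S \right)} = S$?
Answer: $\frac{2 \sqrt{902918545808293234}}{12076097} \approx 157.37$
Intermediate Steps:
$m{\left(H \right)} = \frac{6}{-215 + H + H^{2}}$ ($m{\left(H \right)} = \frac{6}{-9 + \left(\left(H^{2} + - \frac{206}{H} H\right) + H\right)} = \frac{6}{-9 + \left(\left(H^{2} - 206\right) + H\right)} = \frac{6}{-9 + \left(\left(-206 + H^{2}\right) + H\right)} = \frac{6}{-9 + \left(-206 + H + H^{2}\right)} = \frac{6}{-215 + H + H^{2}}$)
$\sqrt{m{\left(\frac{1}{v{\left(6 \right)} + \left(219 + 12\right)} \right)} + 24766} = \sqrt{\frac{6}{-215 + \frac{1}{6 + \left(219 + 12\right)} + \left(\frac{1}{6 + \left(219 + 12\right)}\right)^{2}} + 24766} = \sqrt{\frac{6}{-215 + \frac{1}{6 + 231} + \left(\frac{1}{6 + 231}\right)^{2}} + 24766} = \sqrt{\frac{6}{-215 + \frac{1}{237} + \left(\frac{1}{237}\right)^{2}} + 24766} = \sqrt{\frac{6}{-215 + \frac{1}{237} + \frac{1}{56169}} + 24766} = \sqrt{\frac{6}{- \frac{12076097}{56169}} + 24766} = \sqrt{6 \left(- \frac{56169}{12076097}\right) + 24766} = \sqrt{- \frac{337014}{12076097} + 24766} = \sqrt{\frac{299076281288}{12076097}} = \frac{2 \sqrt{902918545808293234}}{12076097}$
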